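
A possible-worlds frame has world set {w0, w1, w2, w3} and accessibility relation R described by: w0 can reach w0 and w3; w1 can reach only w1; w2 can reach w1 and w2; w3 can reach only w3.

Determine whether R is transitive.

Yes

Transitive: yes — every two-step R-path is closed by a direct edge.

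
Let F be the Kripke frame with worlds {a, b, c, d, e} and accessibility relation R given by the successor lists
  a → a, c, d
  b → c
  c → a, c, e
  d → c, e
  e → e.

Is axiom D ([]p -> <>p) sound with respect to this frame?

The schema D characterises exactly the serial frames.
Serial: yes — every world has a successor (e.g. a R a).

Yes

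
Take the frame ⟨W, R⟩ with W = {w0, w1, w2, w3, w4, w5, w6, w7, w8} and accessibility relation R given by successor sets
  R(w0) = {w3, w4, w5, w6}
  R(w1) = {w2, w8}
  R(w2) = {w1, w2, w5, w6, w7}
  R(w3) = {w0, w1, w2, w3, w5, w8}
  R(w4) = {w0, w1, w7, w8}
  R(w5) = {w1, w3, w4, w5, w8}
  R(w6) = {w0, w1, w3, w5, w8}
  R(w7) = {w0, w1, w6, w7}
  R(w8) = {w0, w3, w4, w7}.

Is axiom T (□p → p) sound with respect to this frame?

Axiom T corresponds to the accessibility relation being reflexive.
Reflexive: no — w0 is not related to itself.

No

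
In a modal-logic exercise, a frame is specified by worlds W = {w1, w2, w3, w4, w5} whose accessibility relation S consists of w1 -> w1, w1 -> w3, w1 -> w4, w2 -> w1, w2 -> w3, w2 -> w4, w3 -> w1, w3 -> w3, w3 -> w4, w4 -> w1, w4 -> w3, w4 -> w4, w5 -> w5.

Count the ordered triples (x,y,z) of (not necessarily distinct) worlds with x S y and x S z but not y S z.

0

S is Euclidean; there are no such tuples.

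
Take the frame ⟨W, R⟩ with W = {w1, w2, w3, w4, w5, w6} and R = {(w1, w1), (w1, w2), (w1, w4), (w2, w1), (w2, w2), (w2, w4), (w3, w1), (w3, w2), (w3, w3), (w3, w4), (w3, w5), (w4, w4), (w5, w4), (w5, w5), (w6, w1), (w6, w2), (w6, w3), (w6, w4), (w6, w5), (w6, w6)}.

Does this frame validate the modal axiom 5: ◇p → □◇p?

No

By correspondence theory, 5 is valid on a frame iff R is Euclidean.
Euclidean: no — w1 R w4 and w1 R w2, but not w4 R w2.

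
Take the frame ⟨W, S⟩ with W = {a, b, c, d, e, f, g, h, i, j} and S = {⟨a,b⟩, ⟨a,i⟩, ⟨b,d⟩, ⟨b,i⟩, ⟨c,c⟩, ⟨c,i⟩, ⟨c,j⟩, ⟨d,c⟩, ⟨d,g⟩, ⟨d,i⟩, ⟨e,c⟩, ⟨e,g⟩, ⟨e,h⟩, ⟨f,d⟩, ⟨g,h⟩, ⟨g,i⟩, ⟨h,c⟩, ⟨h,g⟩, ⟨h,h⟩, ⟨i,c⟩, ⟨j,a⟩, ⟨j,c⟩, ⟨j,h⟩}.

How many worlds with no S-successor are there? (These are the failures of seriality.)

S is serial; there are no such worlds.

0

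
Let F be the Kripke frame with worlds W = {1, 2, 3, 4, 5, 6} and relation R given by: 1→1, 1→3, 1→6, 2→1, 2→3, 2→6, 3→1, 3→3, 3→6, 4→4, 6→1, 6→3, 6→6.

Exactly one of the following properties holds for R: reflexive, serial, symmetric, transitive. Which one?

transitive

Reflexive: no — 2 is not related to itself.
Serial: no — 5 has no R-successor.
Symmetric: no — 2 R 1 but not 1 R 2.
Transitive: yes — every two-step R-path is closed by a direct edge.
Only transitive holds.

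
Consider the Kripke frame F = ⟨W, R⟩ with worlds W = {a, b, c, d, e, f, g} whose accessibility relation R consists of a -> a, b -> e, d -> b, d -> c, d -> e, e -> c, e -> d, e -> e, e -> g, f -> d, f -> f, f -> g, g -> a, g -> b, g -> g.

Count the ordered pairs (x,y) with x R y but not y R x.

9

Enumerating: (b,e), (d,b), (d,c), (e,c), (e,g), (f,d), (f,g), (g,a), (g,b).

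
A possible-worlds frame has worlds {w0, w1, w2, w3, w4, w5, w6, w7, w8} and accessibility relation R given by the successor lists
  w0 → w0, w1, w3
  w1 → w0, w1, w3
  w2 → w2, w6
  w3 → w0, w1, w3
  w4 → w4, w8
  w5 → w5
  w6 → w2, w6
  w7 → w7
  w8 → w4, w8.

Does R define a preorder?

Yes

Reflexive: yes — every world is R-related to itself.
Transitive: yes — every two-step R-path is closed by a direct edge.
So R is a preorder.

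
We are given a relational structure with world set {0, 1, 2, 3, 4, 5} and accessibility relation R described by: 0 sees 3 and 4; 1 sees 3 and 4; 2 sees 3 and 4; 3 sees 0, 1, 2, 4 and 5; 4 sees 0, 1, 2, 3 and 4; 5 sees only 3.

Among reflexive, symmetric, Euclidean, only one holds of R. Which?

Reflexive: no — 0 is not related to itself.
Symmetric: yes — every pair in R has its reverse in R.
Euclidean: no — 3 R 0 and 3 R 1, but not 0 R 1.
Only symmetric holds.

symmetric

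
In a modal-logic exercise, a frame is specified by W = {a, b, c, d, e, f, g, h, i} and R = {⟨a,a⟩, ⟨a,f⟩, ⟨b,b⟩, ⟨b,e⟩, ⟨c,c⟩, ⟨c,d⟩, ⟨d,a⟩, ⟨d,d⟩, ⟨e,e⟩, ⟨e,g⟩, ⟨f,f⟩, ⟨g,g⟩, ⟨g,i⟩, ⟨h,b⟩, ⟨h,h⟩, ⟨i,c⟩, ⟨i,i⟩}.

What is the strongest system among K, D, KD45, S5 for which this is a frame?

D

Serial (axiom D): yes — every world has a successor (e.g. a R a).
Euclidean (axiom 5): no — a R f and a R a, but not f R a.
Transitive (axiom 4): no — b R e and e R g, but not b R g.
Reflexive (axiom T): yes — every world is R-related to itself.
So F validates K, D; KD45 would additionally require R to be Euclidean and transitive. The strongest is D.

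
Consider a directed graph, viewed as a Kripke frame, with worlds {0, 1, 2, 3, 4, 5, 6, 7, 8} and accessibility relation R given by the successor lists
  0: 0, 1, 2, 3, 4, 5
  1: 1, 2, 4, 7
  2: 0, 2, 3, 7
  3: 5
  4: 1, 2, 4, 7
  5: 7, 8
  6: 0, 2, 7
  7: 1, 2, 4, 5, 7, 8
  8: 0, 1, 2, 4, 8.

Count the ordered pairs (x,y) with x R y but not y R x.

17

Enumerating: (0,1), (0,3), (0,4), (0,5), (1,2), (2,3), (3,5), (4,2), (5,8), (6,0), (6,2), (6,7), (7,8), (8,0), (8,1), (8,2), (8,4).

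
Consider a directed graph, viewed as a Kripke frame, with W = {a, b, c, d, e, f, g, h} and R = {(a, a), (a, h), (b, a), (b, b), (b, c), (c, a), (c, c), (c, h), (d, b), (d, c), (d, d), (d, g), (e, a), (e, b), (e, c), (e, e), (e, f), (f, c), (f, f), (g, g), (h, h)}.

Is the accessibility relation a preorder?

Reflexive: yes — every world is R-related to itself.
Transitive: no — b R a and a R h, but not b R h.
So R is not a preorder.

No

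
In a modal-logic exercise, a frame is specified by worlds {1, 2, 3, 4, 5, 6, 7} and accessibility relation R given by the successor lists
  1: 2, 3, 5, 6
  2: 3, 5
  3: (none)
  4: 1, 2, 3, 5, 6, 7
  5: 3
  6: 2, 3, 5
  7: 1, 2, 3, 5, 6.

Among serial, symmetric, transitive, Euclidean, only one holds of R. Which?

transitive

Serial: no — 3 has no R-successor.
Symmetric: no — 1 R 2 but not 2 R 1.
Transitive: yes — every two-step R-path is closed by a direct edge.
Euclidean: no — 1 R 2 and 1 R 6, but not 2 R 6.
Only transitive holds.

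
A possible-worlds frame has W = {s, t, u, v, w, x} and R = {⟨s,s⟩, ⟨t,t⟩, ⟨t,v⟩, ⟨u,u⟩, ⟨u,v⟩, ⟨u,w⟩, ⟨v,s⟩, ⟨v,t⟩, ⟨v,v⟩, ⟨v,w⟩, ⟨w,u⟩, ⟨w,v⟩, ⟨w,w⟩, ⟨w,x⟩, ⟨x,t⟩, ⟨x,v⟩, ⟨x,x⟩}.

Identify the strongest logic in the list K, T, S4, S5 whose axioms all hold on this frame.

Reflexive (axiom T): yes — every world is R-related to itself.
Transitive (axiom 4): no — t R v and v R s, but not t R s.
Euclidean (axiom 5): no — v R s and v R t, but not s R t.
So F validates K, T; S4 would additionally require R to be transitive. The strongest is T.

T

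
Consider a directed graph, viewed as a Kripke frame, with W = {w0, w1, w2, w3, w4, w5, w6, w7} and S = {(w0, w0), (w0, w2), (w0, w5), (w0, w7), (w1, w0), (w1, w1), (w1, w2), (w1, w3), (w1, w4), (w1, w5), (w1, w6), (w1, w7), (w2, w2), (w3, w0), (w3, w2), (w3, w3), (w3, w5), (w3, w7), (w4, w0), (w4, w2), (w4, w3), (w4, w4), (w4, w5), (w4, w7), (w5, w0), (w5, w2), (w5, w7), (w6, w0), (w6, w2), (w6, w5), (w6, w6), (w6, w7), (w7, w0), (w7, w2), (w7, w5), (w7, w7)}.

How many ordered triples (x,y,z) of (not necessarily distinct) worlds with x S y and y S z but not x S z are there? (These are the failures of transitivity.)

Enumerating: (w5,w0,w5), (w5,w7,w5).

2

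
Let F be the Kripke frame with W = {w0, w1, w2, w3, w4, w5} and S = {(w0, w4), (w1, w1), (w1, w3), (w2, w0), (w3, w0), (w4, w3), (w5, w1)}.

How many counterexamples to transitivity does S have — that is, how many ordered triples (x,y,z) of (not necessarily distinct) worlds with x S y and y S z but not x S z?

Enumerating: (w0,w4,w3), (w1,w3,w0), (w2,w0,w4), (w3,w0,w4), (w4,w3,w0), (w5,w1,w3).

6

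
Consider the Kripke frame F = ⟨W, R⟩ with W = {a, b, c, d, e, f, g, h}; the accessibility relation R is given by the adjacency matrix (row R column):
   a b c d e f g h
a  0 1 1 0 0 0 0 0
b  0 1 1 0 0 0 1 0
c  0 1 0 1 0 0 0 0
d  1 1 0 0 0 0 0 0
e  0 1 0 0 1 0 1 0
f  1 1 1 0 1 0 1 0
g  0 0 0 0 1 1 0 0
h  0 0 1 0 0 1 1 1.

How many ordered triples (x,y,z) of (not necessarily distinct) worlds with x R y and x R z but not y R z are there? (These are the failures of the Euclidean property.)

39

Enumerating: (a,c,c), (b,c,c), (b,c,g), (b,g,b), (b,g,c), (b,g,g), (c,b,d), (c,d,d), (d,a,a), (d,b,a), (e,b,e), (e,g,b), … and 27 more.
Total: 39.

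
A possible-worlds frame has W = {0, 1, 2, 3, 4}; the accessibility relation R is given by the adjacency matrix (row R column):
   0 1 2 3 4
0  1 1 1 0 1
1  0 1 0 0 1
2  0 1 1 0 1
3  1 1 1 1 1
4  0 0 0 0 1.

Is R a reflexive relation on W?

Reflexive: yes — every world is R-related to itself.

Yes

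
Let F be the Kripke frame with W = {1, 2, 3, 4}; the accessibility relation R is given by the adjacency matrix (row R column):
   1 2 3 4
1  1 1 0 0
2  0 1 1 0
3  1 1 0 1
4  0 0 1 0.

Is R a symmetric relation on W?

Symmetric: no — 1 R 2 but not 2 R 1.

No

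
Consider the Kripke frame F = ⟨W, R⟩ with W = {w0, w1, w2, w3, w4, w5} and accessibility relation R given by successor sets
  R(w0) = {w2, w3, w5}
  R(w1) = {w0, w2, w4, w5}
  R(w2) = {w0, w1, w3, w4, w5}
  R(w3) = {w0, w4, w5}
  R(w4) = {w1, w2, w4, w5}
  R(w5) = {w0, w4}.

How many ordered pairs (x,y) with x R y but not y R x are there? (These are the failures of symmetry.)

Enumerating: (w1,w0), (w1,w5), (w2,w3), (w2,w5), (w3,w4), (w3,w5).

6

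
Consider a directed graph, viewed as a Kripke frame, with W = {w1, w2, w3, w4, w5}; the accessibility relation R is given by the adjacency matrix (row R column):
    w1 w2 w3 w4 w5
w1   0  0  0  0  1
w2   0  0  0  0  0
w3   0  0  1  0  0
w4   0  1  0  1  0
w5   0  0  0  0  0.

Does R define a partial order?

No

Reflexive: no — w1 is not related to itself.
Transitive: yes — every two-step R-path is closed by a direct edge.
Antisymmetric: yes — no distinct pair is related both ways.
So R is not a partial order.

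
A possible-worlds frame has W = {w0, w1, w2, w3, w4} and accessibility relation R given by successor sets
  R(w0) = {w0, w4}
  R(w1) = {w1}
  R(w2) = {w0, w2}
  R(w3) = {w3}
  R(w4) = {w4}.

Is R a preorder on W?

No

Reflexive: yes — every world is R-related to itself.
Transitive: no — w2 R w0 and w0 R w4, but not w2 R w4.
So R is not a preorder.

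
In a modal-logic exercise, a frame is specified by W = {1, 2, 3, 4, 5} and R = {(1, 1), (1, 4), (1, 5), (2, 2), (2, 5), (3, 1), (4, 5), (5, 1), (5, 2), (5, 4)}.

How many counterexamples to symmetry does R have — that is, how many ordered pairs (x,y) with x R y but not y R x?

2

Enumerating: (1,4), (3,1).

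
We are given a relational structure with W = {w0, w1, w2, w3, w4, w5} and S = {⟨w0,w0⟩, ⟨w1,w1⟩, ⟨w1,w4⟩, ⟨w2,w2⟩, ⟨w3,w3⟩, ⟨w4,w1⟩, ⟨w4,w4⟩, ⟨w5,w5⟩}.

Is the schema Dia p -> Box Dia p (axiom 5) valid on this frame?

By correspondence theory, 5 is valid on a frame iff S is Euclidean.
Euclidean: yes — any two successors of a common world are S-related.

Yes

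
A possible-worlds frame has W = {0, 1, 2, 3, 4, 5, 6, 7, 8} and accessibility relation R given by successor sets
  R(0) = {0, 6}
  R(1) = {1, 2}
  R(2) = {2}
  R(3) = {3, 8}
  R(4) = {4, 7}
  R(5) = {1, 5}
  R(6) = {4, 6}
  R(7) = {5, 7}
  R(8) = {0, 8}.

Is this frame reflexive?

Yes

Reflexive: yes — every world is R-related to itself.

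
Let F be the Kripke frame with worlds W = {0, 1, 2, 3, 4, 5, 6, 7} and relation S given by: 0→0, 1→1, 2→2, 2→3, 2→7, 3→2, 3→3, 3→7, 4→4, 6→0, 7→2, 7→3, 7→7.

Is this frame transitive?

Transitive: yes — every two-step S-path is closed by a direct edge.

Yes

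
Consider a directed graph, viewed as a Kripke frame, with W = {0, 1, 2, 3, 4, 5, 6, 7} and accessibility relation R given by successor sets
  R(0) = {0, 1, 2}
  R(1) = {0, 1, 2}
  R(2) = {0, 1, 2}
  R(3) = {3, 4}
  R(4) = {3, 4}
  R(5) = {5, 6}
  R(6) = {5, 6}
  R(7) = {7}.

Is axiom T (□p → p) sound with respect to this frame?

By correspondence theory, T is valid on a frame iff R is reflexive.
Reflexive: yes — every world is R-related to itself.

Yes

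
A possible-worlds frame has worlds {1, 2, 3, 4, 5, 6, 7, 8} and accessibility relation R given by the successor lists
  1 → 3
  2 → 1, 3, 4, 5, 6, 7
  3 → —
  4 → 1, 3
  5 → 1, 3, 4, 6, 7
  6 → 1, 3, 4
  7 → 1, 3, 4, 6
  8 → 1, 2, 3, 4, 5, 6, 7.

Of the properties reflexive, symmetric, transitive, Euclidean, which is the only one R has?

Reflexive: no — 1 is not related to itself.
Symmetric: no — 1 R 3 but not 3 R 1.
Transitive: yes — every two-step R-path is closed by a direct edge.
Euclidean: no — 2 R 1 and 2 R 4, but not 1 R 4.
Only transitive holds.

transitive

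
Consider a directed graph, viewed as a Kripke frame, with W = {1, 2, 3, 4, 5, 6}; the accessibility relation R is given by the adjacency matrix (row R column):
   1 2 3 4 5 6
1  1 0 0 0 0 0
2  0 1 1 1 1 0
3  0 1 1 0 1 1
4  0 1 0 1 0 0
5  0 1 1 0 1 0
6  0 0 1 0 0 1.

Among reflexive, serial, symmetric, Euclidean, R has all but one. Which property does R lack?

Reflexive: yes — every world is R-related to itself.
Serial: yes — every world has a successor (e.g. 1 R 1).
Symmetric: yes — every pair in R has its reverse in R.
Euclidean: no — 2 R 3 and 2 R 4, but not 3 R 4.
Only Euclidean fails.

Euclidean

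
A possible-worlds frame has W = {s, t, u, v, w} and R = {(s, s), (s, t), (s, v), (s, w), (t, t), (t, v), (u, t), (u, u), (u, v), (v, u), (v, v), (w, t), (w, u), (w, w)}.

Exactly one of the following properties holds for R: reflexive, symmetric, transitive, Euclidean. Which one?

reflexive

Reflexive: yes — every world is R-related to itself.
Symmetric: no — s R t but not t R s.
Transitive: no — s R v and v R u, but not s R u.
Euclidean: no — s R t and s R w, but not t R w.
Only reflexive holds.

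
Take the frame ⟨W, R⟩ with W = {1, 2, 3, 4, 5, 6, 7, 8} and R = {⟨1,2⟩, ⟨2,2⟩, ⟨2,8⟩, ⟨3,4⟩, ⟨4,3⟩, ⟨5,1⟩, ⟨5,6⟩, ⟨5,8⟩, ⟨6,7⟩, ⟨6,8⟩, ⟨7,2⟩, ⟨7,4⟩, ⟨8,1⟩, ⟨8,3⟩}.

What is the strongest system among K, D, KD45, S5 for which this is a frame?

Serial (axiom D): yes — every world has a successor (e.g. 1 R 2).
Euclidean (axiom 5): no — 5 R 1 and 5 R 6, but not 1 R 6.
Transitive (axiom 4): no — 1 R 2 and 2 R 8, but not 1 R 8.
Reflexive (axiom T): no — 1 is not related to itself.
So F validates K, D; KD45 would additionally require R to be Euclidean and transitive. The strongest is D.

D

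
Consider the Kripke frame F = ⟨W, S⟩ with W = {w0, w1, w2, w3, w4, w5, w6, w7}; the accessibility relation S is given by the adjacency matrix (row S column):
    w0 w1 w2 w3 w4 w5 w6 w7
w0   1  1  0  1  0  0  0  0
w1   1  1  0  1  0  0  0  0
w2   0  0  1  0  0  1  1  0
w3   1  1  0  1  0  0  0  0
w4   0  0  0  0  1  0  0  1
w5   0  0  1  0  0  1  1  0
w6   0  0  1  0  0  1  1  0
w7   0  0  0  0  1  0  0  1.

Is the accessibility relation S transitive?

Yes

Transitive: yes — every two-step S-path is closed by a direct edge.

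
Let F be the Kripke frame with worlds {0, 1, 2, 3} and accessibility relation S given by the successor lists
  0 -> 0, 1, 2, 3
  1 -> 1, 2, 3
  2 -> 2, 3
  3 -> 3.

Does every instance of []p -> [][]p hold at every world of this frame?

Yes

By correspondence theory, 4 is valid on a frame iff S is transitive.
Transitive: yes — every two-step S-path is closed by a direct edge.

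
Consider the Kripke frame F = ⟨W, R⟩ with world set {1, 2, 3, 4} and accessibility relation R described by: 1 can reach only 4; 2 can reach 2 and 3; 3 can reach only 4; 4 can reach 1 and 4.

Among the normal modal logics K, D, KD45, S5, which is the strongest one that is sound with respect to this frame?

Serial (axiom D): yes — every world has a successor (e.g. 1 R 4).
Euclidean (axiom 5): no — 2 R 3 and 2 R 2, but not 3 R 2.
Transitive (axiom 4): no — 2 R 3 and 3 R 4, but not 2 R 4.
Reflexive (axiom T): no — 1 is not related to itself.
So F validates K, D; KD45 would additionally require R to be Euclidean and transitive. The strongest is D.

D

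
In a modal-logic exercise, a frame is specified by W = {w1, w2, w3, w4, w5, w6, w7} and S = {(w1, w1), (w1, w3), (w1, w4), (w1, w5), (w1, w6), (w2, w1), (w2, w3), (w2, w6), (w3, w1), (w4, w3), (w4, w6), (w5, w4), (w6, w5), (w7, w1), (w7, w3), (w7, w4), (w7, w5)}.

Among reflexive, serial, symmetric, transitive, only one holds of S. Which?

Reflexive: no — w2 is not related to itself.
Serial: yes — every world has a successor (e.g. w1 S w1).
Symmetric: no — w1 S w4 but not w4 S w1.
Transitive: no — w2 S w1 and w1 S w4, but not w2 S w4.
Only serial holds.

serial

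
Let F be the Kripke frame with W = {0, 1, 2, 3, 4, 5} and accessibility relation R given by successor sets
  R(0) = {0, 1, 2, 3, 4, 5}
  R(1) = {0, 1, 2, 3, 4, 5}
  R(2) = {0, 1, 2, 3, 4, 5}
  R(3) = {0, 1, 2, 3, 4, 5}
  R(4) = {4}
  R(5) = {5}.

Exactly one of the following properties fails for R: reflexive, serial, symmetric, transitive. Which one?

symmetric

Reflexive: yes — every world is R-related to itself.
Serial: yes — every world has a successor (e.g. 0 R 0).
Symmetric: no — 0 R 4 but not 4 R 0.
Transitive: yes — every two-step R-path is closed by a direct edge.
Only symmetric fails.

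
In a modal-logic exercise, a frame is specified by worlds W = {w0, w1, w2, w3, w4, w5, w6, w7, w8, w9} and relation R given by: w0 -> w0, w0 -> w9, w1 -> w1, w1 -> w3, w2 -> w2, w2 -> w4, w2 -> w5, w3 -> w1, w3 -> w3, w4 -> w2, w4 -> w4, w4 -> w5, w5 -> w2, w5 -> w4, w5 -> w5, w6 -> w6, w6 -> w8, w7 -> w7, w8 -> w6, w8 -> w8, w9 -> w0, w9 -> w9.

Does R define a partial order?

Reflexive: yes — every world is R-related to itself.
Transitive: yes — every two-step R-path is closed by a direct edge.
Antisymmetric: no — w0 R w9 and w9 R w0 with w0 ≠ w9.
So R is not a partial order.

No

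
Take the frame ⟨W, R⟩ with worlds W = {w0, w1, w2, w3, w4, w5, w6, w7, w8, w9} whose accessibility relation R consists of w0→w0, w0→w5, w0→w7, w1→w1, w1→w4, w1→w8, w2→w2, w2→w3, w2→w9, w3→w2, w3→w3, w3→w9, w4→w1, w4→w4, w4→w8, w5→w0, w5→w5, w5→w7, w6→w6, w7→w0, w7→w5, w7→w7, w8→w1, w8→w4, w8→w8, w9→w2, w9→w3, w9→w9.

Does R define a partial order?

Reflexive: yes — every world is R-related to itself.
Transitive: yes — every two-step R-path is closed by a direct edge.
Antisymmetric: no — w0 R w5 and w5 R w0 with w0 ≠ w5.
So R is not a partial order.

No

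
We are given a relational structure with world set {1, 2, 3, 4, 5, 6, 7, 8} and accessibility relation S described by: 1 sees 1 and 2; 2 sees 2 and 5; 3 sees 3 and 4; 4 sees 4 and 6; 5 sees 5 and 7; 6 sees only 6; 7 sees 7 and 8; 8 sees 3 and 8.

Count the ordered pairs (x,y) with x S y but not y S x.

7

Enumerating: (1,2), (2,5), (3,4), (4,6), (5,7), (7,8), (8,3).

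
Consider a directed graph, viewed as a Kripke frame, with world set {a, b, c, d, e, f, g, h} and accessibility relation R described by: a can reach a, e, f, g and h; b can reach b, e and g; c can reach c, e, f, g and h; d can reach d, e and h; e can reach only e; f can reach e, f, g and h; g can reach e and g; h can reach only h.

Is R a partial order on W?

Yes

Reflexive: yes — every world is R-related to itself.
Transitive: yes — every two-step R-path is closed by a direct edge.
Antisymmetric: yes — no distinct pair is related both ways.
So R is a partial order.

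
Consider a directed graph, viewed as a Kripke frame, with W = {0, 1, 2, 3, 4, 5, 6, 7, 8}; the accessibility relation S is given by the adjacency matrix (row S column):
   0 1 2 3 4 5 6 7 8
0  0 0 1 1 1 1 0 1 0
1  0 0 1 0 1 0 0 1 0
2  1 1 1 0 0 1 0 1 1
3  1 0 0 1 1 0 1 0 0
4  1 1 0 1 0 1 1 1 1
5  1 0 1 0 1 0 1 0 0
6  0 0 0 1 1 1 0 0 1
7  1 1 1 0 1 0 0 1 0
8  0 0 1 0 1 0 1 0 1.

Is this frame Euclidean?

No

Euclidean: no — 0 S 2 and 0 S 3, but not 2 S 3.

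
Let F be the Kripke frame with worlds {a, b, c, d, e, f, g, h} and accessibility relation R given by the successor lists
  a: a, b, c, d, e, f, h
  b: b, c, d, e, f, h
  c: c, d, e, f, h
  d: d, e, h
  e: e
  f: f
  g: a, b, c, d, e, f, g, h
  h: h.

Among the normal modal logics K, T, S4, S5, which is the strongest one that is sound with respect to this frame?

S4

Reflexive (axiom T): yes — every world is R-related to itself.
Transitive (axiom 4): yes — every two-step R-path is closed by a direct edge.
Euclidean (axiom 5): no — a R c and a R b, but not c R b.
So F validates K, T, S4; S5 would additionally require R to be Euclidean. The strongest is S4.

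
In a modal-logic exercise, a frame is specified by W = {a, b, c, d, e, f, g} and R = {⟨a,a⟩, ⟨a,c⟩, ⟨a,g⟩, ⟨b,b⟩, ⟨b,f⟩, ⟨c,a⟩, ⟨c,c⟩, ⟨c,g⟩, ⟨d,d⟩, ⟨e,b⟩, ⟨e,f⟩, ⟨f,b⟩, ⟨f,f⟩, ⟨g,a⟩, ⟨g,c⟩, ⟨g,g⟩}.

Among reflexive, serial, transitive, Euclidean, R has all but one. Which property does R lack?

reflexive

Reflexive: no — e is not related to itself.
Serial: yes — every world has a successor (e.g. a R a).
Transitive: yes — every two-step R-path is closed by a direct edge.
Euclidean: yes — any two successors of a common world are R-related.
Only reflexive fails.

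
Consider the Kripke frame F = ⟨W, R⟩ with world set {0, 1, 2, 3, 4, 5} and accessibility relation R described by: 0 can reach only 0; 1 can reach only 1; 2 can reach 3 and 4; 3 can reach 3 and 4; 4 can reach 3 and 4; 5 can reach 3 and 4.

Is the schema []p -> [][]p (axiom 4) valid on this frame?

Yes

Axiom 4 corresponds to the accessibility relation being transitive.
Transitive: yes — every two-step R-path is closed by a direct edge.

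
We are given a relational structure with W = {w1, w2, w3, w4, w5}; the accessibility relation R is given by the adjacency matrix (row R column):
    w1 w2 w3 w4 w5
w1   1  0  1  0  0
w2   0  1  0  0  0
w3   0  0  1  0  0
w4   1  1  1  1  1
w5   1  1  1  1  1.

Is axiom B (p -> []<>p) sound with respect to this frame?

By correspondence theory, B is valid on a frame iff R is symmetric.
Symmetric: no — w1 R w3 but not w3 R w1.

No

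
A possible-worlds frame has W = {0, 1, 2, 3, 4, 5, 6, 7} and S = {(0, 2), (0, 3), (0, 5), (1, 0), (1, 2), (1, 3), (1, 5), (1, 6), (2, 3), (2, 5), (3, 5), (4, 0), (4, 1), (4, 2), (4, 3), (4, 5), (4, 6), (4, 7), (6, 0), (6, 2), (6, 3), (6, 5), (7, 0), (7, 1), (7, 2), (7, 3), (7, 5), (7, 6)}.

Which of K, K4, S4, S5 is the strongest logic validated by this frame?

K4

Transitive (axiom 4): yes — every two-step S-path is closed by a direct edge.
Reflexive (axiom T): no — 0 is not related to itself.
Euclidean (axiom 5): no — 0 S 3 and 0 S 2, but not 3 S 2.
So F validates K, K4; S4 would additionally require S to be reflexive. The strongest is K4.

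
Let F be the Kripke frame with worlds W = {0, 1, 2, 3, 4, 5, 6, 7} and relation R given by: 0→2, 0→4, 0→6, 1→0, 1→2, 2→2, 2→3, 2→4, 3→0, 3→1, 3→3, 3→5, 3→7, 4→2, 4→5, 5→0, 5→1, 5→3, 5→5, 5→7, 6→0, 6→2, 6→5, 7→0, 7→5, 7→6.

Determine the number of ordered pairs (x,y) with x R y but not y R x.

Enumerating: (0,2), (0,4), (1,0), (1,2), (2,3), (3,0), (3,1), (3,7), (4,5), (5,0), (5,1), (6,2), (6,5), (7,0), (7,6).

15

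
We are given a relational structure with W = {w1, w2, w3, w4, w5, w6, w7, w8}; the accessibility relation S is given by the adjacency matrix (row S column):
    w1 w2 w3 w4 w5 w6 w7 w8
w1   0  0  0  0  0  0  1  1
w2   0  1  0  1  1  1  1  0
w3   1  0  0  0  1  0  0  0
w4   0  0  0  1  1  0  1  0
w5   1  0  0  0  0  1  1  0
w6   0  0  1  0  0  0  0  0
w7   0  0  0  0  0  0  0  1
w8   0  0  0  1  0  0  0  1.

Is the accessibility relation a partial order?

No

Reflexive: no — w1 is not related to itself.
Transitive: no — w1 S w8 and w8 S w4, but not w1 S w4.
Antisymmetric: yes — no distinct pair is related both ways.
So S is not a partial order.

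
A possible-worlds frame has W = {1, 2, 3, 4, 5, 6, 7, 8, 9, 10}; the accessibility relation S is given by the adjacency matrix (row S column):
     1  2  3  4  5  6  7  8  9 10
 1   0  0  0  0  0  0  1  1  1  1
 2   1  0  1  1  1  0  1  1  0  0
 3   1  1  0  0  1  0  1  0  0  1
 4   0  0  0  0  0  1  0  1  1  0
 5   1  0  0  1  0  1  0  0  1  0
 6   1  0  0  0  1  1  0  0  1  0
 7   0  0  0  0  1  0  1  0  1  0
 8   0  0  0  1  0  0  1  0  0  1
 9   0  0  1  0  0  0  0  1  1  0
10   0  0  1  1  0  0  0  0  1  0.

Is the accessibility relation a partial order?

No

Reflexive: no — 1 is not related to itself.
Transitive: no — 1 S 10 and 10 S 3, but not 1 S 3.
Antisymmetric: no — 10 S 3 and 3 S 10 with 10 ≠ 3.
So S is not a partial order.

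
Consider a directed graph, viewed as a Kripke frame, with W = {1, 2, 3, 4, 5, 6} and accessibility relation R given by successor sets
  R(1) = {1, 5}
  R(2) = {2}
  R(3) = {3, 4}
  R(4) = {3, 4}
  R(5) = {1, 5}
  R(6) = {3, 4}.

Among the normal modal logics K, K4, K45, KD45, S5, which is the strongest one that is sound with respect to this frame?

KD45

Transitive (axiom 4): yes — every two-step R-path is closed by a direct edge.
Euclidean (axiom 5): yes — any two successors of a common world are R-related.
Serial (axiom D): yes — every world has a successor (e.g. 1 R 1).
Reflexive (axiom T): no — 6 is not related to itself.
So F validates K, K4, K45, KD45; S5 would additionally require R to be reflexive. The strongest is KD45.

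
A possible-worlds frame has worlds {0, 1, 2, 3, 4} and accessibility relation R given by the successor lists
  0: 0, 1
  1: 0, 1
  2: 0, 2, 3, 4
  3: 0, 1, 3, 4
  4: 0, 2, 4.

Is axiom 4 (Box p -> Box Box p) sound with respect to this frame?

Axiom 4 corresponds to the accessibility relation being transitive.
Transitive: no — 2 R 0 and 0 R 1, but not 2 R 1.

No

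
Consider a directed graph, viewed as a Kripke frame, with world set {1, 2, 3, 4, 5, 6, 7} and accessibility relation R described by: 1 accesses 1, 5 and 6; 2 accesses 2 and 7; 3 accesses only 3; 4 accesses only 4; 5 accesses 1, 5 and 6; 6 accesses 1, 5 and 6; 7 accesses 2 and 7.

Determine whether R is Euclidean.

Euclidean: yes — any two successors of a common world are R-related.

Yes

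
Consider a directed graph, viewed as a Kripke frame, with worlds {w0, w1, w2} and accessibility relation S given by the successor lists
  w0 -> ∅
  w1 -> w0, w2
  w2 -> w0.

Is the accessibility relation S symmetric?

Symmetric: no — w1 S w0 but not w0 S w1.

No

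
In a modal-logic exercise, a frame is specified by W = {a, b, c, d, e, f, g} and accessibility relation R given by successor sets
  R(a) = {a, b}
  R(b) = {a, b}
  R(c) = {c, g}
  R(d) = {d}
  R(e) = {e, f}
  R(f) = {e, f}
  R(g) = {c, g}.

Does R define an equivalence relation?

Reflexive: yes — every world is R-related to itself.
Symmetric: yes — every pair in R has its reverse in R.
Transitive: yes — every two-step R-path is closed by a direct edge.
So R is an equivalence relation.

Yes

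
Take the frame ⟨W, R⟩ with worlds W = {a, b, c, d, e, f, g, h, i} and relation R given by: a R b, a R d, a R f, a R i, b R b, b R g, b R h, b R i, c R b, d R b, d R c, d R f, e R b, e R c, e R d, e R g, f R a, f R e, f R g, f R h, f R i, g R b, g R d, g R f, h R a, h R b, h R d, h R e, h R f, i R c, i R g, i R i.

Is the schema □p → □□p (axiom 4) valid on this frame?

No

Axiom 4 corresponds to the accessibility relation being transitive.
Transitive: no — a R b and b R g, but not a R g.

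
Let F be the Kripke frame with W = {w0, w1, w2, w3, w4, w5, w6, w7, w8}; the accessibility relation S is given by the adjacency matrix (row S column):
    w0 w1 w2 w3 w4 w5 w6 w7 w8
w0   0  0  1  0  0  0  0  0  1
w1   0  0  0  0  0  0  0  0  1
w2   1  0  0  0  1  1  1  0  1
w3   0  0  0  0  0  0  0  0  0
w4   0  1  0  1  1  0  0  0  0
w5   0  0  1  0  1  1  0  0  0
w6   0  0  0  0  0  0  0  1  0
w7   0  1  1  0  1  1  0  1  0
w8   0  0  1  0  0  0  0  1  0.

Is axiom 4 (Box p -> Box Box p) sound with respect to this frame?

The schema 4 characterises exactly the transitive frames.
Transitive: no — w0 S w2 and w2 S w4, but not w0 S w4.

No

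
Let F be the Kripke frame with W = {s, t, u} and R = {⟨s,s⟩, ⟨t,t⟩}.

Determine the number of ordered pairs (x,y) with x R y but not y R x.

R is symmetric; there are no such tuples.

0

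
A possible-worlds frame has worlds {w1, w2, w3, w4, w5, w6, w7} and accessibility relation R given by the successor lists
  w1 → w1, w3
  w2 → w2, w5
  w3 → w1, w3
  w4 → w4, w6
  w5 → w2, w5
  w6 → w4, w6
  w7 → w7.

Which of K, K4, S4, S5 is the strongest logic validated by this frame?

S5

Transitive (axiom 4): yes — every two-step R-path is closed by a direct edge.
Reflexive (axiom T): yes — every world is R-related to itself.
Euclidean (axiom 5): yes — any two successors of a common world are R-related.
So F validates K, K4, S4, S5. The strongest is S5.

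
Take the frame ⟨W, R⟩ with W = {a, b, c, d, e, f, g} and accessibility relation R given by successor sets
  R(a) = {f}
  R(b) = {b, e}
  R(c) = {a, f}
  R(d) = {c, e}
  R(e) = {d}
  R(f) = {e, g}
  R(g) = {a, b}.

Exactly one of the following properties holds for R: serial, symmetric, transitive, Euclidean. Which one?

Serial: yes — every world has a successor (e.g. a R f).
Symmetric: no — a R f but not f R a.
Transitive: no — a R f and f R e, but not a R e.
Euclidean: no — c R f and c R a, but not f R a.
Only serial holds.

serial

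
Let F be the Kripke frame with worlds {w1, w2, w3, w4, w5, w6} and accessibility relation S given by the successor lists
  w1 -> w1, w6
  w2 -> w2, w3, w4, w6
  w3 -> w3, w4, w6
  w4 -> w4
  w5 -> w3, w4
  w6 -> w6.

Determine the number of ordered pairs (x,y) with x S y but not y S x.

8

Enumerating: (w1,w6), (w2,w3), (w2,w4), (w2,w6), (w3,w4), (w3,w6), (w5,w3), (w5,w4).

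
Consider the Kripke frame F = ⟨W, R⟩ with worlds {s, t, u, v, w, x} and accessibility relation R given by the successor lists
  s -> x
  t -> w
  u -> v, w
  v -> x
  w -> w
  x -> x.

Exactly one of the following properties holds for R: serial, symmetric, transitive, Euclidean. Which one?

serial

Serial: yes — every world has a successor (e.g. s R x).
Symmetric: no — s R x but not x R s.
Transitive: no — u R v and v R x, but not u R x.
Euclidean: no — u R v and u R w, but not v R w.
Only serial holds.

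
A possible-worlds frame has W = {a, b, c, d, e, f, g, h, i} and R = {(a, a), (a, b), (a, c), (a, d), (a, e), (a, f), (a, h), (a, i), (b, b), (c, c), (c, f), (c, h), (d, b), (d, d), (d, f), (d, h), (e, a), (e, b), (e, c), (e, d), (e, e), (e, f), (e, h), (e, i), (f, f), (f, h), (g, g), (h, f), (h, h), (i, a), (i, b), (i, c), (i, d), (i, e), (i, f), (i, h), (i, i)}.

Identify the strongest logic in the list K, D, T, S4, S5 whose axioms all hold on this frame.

Serial (axiom D): yes — every world has a successor (e.g. a R a).
Reflexive (axiom T): yes — every world is R-related to itself.
Transitive (axiom 4): yes — every two-step R-path is closed by a direct edge.
Euclidean (axiom 5): no — a R b and a R c, but not b R c.
So F validates K, D, T, S4; S5 would additionally require R to be Euclidean. The strongest is S4.

S4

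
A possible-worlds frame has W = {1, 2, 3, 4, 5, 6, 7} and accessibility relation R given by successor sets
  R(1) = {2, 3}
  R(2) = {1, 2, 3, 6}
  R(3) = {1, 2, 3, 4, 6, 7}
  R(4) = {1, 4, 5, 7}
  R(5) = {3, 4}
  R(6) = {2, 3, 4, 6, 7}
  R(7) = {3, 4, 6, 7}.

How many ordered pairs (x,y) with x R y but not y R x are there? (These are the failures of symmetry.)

Enumerating: (3,4), (4,1), (5,3), (6,4).

4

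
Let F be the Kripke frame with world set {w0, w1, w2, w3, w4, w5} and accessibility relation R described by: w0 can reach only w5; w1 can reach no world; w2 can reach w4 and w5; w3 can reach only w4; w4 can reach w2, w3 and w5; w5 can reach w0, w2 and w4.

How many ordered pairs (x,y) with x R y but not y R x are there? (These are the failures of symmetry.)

0

R is symmetric; there are no such tuples.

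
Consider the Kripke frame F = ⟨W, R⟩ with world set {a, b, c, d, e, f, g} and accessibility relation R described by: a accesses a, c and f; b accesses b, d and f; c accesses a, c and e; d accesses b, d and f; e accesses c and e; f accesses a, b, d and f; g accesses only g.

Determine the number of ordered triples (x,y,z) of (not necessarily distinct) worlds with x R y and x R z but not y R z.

8

Enumerating: (a,c,f), (a,f,c), (c,a,e), (c,e,a), (f,a,b), (f,a,d), (f,b,a), (f,d,a).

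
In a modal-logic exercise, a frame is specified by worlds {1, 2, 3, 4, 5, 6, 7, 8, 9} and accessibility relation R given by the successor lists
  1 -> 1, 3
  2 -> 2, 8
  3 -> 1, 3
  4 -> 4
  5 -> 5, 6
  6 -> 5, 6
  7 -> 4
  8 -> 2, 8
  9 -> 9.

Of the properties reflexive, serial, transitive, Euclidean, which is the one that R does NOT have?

reflexive

Reflexive: no — 7 is not related to itself.
Serial: yes — every world has a successor (e.g. 1 R 1).
Transitive: yes — every two-step R-path is closed by a direct edge.
Euclidean: yes — any two successors of a common world are R-related.
Only reflexive fails.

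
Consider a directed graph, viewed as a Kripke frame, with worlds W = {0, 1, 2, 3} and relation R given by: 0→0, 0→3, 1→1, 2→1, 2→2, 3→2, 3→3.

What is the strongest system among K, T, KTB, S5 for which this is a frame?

T

Reflexive (axiom T): yes — every world is R-related to itself.
Symmetric (axiom B): no — 0 R 3 but not 3 R 0.
Euclidean (axiom 5): no — 0 R 3 and 0 R 0, but not 3 R 0.
So F validates K, T; KTB would additionally require R to be symmetric. The strongest is T.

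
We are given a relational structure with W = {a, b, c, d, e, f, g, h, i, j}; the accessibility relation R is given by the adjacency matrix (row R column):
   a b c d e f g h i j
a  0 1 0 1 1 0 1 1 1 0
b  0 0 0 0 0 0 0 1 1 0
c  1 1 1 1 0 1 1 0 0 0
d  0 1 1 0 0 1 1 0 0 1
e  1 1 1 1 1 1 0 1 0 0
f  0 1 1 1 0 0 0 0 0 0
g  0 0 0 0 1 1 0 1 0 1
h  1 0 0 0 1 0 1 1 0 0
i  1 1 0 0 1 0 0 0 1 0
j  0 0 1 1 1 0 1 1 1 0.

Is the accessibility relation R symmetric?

No

Symmetric: no — a R b but not b R a.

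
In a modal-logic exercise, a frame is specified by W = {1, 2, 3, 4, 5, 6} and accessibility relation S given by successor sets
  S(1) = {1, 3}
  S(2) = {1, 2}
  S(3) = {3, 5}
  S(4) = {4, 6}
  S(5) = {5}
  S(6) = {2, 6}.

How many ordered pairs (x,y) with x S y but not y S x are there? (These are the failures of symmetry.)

5

Enumerating: (1,3), (2,1), (3,5), (4,6), (6,2).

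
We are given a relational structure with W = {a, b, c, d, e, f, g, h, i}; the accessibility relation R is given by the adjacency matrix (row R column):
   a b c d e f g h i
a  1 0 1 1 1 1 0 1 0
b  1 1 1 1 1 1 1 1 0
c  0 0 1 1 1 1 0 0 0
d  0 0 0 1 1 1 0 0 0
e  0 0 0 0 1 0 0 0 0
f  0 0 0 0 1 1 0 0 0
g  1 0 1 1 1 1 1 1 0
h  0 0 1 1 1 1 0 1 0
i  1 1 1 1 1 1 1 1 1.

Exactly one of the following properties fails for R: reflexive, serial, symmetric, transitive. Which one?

symmetric

Reflexive: yes — every world is R-related to itself.
Serial: yes — every world has a successor (e.g. a R a).
Symmetric: no — a R c but not c R a.
Transitive: yes — every two-step R-path is closed by a direct edge.
Only symmetric fails.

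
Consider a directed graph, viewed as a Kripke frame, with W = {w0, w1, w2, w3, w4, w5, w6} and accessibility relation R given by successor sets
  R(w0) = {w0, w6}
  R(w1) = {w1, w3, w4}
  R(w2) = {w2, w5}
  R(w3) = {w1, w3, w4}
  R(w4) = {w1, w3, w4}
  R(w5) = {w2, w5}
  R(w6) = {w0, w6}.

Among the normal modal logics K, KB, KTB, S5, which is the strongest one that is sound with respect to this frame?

S5

Symmetric (axiom B): yes — every pair in R has its reverse in R.
Reflexive (axiom T): yes — every world is R-related to itself.
Euclidean (axiom 5): yes — any two successors of a common world are R-related.
So F validates K, KB, KTB, S5. The strongest is S5.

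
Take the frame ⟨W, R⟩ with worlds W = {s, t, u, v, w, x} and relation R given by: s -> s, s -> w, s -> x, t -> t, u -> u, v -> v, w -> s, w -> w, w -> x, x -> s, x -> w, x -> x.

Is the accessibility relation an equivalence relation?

Yes

Reflexive: yes — every world is R-related to itself.
Symmetric: yes — every pair in R has its reverse in R.
Transitive: yes — every two-step R-path is closed by a direct edge.
So R is an equivalence relation.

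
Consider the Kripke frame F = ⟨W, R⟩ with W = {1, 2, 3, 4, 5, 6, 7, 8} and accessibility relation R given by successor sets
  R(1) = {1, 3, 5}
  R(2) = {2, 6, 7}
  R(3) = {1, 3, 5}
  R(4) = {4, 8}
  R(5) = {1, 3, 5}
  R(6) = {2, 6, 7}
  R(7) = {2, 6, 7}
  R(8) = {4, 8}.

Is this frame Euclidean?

Yes

Euclidean: yes — any two successors of a common world are R-related.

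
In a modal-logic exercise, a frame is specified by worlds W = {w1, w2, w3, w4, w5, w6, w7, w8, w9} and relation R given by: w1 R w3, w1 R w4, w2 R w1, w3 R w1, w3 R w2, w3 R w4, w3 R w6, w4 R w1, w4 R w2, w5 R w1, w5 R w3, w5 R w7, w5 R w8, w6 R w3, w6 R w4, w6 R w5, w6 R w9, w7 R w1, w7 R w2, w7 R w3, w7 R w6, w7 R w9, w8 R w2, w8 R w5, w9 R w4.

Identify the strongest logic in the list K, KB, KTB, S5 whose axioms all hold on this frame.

Symmetric (axiom B): no — w2 R w1 but not w1 R w2.
Reflexive (axiom T): no — w1 is not related to itself.
Euclidean (axiom 5): no — w1 R w4 and w1 R w3, but not w4 R w3.
So F validates K; KB would additionally require R to be symmetric. The strongest is K.

K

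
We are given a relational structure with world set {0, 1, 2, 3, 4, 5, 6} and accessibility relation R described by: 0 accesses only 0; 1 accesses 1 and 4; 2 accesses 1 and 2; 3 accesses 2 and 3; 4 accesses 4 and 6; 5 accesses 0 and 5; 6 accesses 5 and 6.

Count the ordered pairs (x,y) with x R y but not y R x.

Enumerating: (1,4), (2,1), (3,2), (4,6), (5,0), (6,5).

6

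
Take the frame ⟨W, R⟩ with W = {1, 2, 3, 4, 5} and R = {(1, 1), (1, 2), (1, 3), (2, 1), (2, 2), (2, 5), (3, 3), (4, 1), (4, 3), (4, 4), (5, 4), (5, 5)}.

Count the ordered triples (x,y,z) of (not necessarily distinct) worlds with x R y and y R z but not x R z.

6

Enumerating: (1,2,5), (2,1,3), (2,5,4), (4,1,2), (5,4,1), (5,4,3).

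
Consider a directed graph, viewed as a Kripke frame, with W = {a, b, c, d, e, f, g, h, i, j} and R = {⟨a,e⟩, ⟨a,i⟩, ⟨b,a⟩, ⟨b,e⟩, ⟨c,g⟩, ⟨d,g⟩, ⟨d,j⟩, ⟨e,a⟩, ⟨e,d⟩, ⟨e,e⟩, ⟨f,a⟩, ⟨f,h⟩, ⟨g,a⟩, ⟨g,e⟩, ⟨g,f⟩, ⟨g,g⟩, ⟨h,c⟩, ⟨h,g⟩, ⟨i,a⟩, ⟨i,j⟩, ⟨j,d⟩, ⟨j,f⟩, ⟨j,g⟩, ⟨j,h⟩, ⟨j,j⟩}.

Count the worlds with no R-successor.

R is serial; there are no such worlds.

0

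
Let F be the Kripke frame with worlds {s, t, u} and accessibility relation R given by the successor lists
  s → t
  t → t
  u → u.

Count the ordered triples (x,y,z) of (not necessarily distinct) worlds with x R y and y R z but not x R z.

0

R is transitive; there are no such tuples.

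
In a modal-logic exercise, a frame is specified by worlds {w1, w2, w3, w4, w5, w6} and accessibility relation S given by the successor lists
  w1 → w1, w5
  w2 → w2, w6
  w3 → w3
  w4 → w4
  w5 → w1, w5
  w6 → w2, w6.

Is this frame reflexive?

Yes

Reflexive: yes — every world is S-related to itself.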